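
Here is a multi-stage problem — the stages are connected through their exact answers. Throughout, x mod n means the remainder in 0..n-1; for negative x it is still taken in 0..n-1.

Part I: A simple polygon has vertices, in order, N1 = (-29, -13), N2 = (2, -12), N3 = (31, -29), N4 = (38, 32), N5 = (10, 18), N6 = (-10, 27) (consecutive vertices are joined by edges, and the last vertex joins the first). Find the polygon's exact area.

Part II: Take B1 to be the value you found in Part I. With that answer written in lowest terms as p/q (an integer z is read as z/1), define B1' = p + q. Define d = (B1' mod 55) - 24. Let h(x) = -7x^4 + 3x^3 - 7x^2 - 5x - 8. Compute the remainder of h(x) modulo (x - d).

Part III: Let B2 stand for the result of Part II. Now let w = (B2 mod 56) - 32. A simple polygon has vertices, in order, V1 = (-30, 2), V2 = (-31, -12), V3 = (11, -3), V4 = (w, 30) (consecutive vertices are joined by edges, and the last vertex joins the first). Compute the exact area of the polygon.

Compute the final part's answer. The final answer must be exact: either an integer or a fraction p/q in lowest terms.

1957/2

Part I: cross terms: (-29*-12 - 2*-13)=374, (2*-29 - 31*-12)=314, (31*32 - 38*-29)=2094, (38*18 - 10*32)=364, (10*27 - -10*18)=450, (-10*-13 - -29*27)=913; twice the area = |4509| = 4509; area = 4509/2; answer 4509/2
Part II: B1 = 4509/2; threaded value p + q = 4511; d = -23; remainder = value at the root: -7*(-23)^4 + 3*(-23)^3 - 7*(-23)^2 - 5*(-23)^1 - 8 = (-1958887) + (-36501) + (-3703) + (115) + (-8) = -1998984; answer -1998984
Part III: B2 = -1998984; w = 16; cross terms: (-30*-12 - -31*2)=422, (-31*-3 - 11*-12)=225, (11*30 - 16*-3)=378, (16*2 - -30*30)=932; twice the area = |1957| = 1957; area = 1957/2; answer 1957/2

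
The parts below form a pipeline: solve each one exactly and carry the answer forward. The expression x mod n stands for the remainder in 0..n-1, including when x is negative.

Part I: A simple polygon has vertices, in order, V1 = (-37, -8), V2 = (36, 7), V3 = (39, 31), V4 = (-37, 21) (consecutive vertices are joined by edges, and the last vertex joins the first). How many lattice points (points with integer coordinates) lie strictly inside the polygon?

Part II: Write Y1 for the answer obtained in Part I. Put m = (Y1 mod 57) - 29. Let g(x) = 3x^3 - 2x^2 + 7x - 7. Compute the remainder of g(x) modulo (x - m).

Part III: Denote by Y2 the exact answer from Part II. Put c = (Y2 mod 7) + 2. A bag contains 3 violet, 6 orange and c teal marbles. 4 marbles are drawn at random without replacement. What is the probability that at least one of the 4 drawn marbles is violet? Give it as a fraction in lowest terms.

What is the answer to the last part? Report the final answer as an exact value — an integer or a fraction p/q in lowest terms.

Part I: cross terms: (-37*7 - 36*-8)=29, (36*31 - 39*7)=843, (39*21 - -37*31)=1966, (-37*-8 - -37*21)=1073; twice the area = |3911| = 3911; area = 3911/2; boundary points = 1 + 3 + 2 + 29 = 35; strictly interior points = area - boundary/2 + 1 = 1939; answer 1939
Part II: Y1 = 1939; m = -28; remainder = value at the root: 3*(-28)^3 - 2*(-28)^2 + 7*(-28)^1 - 7 = (-65856) + (-1568) + (-196) + (-7) = -67627; answer -67627
Part III: Y2 = -67627; c = 2; total draws C(11,4) = 330; complement C(8,4) = 70; favorable 330 - 70 = 260; P = 26/33; answer 26/33

26/33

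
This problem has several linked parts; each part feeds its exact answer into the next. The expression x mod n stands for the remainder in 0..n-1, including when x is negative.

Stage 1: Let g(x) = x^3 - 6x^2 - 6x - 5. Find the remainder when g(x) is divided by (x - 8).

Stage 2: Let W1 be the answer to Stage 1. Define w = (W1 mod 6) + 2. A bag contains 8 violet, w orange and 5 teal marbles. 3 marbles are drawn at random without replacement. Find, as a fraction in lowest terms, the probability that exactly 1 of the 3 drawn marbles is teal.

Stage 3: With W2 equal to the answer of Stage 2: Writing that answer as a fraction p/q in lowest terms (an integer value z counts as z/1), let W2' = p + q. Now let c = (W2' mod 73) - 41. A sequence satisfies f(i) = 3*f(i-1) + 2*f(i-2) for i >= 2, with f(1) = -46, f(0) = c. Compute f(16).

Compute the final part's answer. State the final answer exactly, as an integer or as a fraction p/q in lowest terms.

Stage 1: remainder = value at the root: 1*(8)^3 - 6*(8)^2 - 6*(8)^1 - 5 = (512) + (-384) + (-48) + (-5) = 75; answer 75
Stage 2: W1 = 75; w = 5; total draws C(18,3) = 816; favorable C(5,1)*C(13,2) = 390; P = 65/136; answer 65/136
Stage 3: W2 = 65/136; threaded value p + q = 201; c = 14; f(2) = 3*(-46) + 2*(14) = -110; iterating: f(2)=-110, f(3)=-422, f(4)=-1486, f(5)=-5302, f(6)=-18878, f(7)=-67238, f(8)=-239470, f(9)=-852886, f(10)=-3037598, f(11)=-10818566, f(12)=-38530894, f(13)=-137229814, f(14)=-488751230, f(15)=-1740713318, f(16)=-6199642414; answer -6199642414

-6199642414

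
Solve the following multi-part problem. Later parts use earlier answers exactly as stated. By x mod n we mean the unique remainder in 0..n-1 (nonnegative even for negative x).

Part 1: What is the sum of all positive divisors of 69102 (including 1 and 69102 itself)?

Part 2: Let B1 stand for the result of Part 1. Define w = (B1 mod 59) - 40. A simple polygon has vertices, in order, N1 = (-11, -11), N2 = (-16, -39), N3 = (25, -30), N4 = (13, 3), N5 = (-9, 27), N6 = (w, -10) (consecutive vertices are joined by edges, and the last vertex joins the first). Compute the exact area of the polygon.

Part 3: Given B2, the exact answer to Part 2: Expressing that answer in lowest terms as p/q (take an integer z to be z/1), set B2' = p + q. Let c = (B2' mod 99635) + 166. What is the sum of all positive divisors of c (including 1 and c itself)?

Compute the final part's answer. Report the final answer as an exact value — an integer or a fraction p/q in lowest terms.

Part 1: 69102 = 2 * 3^2 * 11 * 349; sigma = (1 + 2) * (1 + 3 + 9) * (1 + 11) * (1 + 349) = 3 * 13 * 12 * 350 = 163800; answer 163800
Part 2: B1 = 163800; w = -24; cross terms: (-11*-39 - -16*-11)=253, (-16*-30 - 25*-39)=1455, (25*3 - 13*-30)=465, (13*27 - -9*3)=378, (-9*-10 - -24*27)=738, (-24*-11 - -11*-10)=154; twice the area = |3443| = 3443; area = 3443/2; answer 3443/2
Part 3: B2 = 3443/2; threaded value p + q = 3445; c = 3611; 3611 = 23 * 157; sigma = (1 + 23) * (1 + 157) = 24 * 158 = 3792; answer 3792

3792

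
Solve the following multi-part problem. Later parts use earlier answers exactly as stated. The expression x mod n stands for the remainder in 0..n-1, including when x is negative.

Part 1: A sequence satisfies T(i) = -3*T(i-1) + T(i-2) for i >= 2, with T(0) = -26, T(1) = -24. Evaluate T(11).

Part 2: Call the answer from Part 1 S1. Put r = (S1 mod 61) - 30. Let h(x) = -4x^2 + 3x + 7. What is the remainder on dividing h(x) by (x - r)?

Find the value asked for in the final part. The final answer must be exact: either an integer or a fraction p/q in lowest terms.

Part 1: T(2) = -3*(-24) + 1*(-26) = 46; iterating: T(2)=46, T(3)=-162, T(4)=532, T(5)=-1758, T(6)=5806, T(7)=-19176, T(8)=63334, T(9)=-209178, T(10)=690868, T(11)=-2281782; answer -2281782
Part 2: S1 = -2281782; r = 15; remainder = value at the root: -4*(15)^2 + 3*(15)^1 + 7 = (-900) + (45) + (7) = -848; answer -848

-848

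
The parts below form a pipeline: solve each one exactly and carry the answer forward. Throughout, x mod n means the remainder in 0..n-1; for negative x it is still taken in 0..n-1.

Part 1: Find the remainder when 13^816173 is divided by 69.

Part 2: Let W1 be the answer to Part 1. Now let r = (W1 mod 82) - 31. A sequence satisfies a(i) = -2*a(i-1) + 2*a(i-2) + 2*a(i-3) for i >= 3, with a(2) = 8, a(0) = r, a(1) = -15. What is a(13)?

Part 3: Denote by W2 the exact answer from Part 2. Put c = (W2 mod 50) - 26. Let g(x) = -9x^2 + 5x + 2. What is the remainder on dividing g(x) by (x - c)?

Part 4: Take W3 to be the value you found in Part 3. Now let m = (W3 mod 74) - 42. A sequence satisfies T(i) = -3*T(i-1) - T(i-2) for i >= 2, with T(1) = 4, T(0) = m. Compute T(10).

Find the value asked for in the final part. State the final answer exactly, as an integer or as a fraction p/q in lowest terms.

Part 1: squarings mod 69: 13^1=13, 13^2=31, 13^4=64, 13^8=25, 13^16=4, 13^32=16, 13^64=49, 13^128=55, 13^256=58, 13^512=52, 13^1024=13, 13^2048=31, 13^4096=64, 13^8192=25, 13^16384=4, 13^32768=16, 13^65536=49, 13^131072=55, 13^262144=58, 13^524288=52; 13^816173 = 13^1 * 13^4 * 13^8 * 13^32 * 13^1024 * 13^4096 * 13^8192 * 13^16384 * 13^262144 * 13^524288 = 52 (mod 69); answer 52
Part 2: W1 = 52; r = 21; a(3) = -2*(8) + 2*(-15) + 2*(21) = -4; iterating: a(3)=-4, a(4)=-6, a(5)=20, a(6)=-60, a(7)=148, a(8)=-376, a(9)=928, a(10)=-2312, a(11)=5728, a(12)=-14224, a(13)=35280; answer 35280
Part 3: W2 = 35280; c = 4; remainder = value at the root: -9*(4)^2 + 5*(4)^1 + 2 = (-144) + (20) + (2) = -122; answer -122
Part 4: W3 = -122; m = -16; T(2) = -3*(4) - 1*(-16) = 4; iterating: T(2)=4, T(3)=-16, T(4)=44, T(5)=-116, T(6)=304, T(7)=-796, T(8)=2084, T(9)=-5456, T(10)=14284; answer 14284

14284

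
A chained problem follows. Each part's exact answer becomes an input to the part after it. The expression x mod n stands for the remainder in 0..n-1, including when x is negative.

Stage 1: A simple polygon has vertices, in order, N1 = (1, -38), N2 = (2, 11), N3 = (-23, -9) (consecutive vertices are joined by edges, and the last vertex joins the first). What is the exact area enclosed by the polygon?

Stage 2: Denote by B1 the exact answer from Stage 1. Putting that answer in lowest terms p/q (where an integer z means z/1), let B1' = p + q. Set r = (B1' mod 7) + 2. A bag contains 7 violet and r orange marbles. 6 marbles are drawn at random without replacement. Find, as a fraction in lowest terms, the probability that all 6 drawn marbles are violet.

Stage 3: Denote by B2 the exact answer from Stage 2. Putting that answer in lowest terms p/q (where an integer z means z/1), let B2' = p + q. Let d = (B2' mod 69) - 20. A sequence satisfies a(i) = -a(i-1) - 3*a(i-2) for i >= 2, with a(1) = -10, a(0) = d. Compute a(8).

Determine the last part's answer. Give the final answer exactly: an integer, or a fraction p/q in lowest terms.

-2066

Stage 1: cross terms: (1*11 - 2*-38)=87, (2*-9 - -23*11)=235, (-23*-38 - 1*-9)=883; twice the area = |1205| = 1205; area = 1205/2; answer 1205/2
Stage 2: B1 = 1205/2; threaded value p + q = 1207; r = 5; total draws C(12,6) = 924; favorable C(7,6) = 7; P = 1/132; answer 1/132
Stage 3: B2 = 1/132; threaded value p + q = 133; d = 44; a(2) = -1*(-10) - 3*(44) = -122; iterating: a(2)=-122, a(3)=152, a(4)=214, a(5)=-670, a(6)=28, a(7)=1982, a(8)=-2066; answer -2066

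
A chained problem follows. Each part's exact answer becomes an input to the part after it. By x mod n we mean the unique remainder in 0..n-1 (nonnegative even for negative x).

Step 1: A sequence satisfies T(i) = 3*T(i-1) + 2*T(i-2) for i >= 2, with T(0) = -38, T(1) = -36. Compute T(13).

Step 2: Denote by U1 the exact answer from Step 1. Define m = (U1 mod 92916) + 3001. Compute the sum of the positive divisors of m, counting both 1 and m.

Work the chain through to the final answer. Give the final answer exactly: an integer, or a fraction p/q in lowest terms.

Step 1: T(2) = 3*(-36) + 2*(-38) = -184; iterating: T(2)=-184, T(3)=-624, T(4)=-2240, T(5)=-7968, T(6)=-28384, T(7)=-101088, T(8)=-360032, T(9)=-1282272, T(10)=-4566880, T(11)=-16265184, T(12)=-57929312, T(13)=-206318304; answer -206318304
Step 2: U1 = -206318304; m = 51133; 51133 is prime, so its only divisors are 1 and 51133; sigma = 1 + 51133 = 51134; answer 51134

51134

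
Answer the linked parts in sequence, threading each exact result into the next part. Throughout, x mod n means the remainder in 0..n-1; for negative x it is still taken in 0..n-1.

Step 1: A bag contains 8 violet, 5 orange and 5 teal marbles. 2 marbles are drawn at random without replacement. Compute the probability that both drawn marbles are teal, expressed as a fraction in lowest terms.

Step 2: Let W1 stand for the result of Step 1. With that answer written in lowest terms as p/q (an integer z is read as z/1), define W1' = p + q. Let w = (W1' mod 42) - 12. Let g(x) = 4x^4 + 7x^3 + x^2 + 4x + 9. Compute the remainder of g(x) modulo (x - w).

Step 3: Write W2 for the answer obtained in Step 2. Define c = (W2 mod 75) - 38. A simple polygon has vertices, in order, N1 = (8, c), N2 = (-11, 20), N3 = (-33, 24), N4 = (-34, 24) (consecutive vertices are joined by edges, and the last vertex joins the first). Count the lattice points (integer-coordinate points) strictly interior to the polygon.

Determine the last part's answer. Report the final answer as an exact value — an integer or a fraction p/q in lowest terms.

Step 1: total draws C(18,2) = 153; favorable C(5,2) = 10; P = 10/153; answer 10/153
Step 2: W1 = 10/153; threaded value p + q = 163; w = 25; remainder = value at the root: 4*(25)^4 + 7*(25)^3 + 1*(25)^2 + 4*(25)^1 + 9 = (1562500) + (109375) + (625) + (100) + (9) = 1672609; answer 1672609
Step 3: W2 = 1672609; c = -4; cross terms: (8*20 - -11*-4)=116, (-11*24 - -33*20)=396, (-33*24 - -34*24)=24, (-34*-4 - 8*24)=-56; twice the area = |480| = 480; area = 240; boundary points = 1 + 2 + 1 + 14 = 18; strictly interior points = area - boundary/2 + 1 = 232; answer 232

232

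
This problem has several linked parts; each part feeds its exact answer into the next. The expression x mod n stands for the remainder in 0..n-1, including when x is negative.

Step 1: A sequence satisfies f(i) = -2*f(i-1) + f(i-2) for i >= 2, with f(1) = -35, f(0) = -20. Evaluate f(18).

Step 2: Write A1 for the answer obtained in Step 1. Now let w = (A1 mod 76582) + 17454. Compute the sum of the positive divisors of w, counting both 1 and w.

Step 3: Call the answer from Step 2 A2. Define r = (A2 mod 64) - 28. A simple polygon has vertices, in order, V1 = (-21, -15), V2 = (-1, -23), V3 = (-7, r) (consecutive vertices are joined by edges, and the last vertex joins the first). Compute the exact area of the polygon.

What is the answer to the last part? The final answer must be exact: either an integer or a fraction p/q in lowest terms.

Step 1: f(2) = -2*(-35) + 1*(-20) = 50; iterating: f(2)=50, f(3)=-135, f(4)=320, f(5)=-775, f(6)=1870, f(7)=-4515, f(8)=10900, f(9)=-26315, f(10)=63530, f(11)=-153375, f(12)=370280, f(13)=-893935, f(14)=2158150, f(15)=-5210235, f(16)=12578620, f(17)=-30367475, f(18)=73313570; answer 73313570
Step 2: A1 = 73313570; w = 42050; 42050 = 2 * 5^2 * 29^2; sigma = (1 + 2) * (1 + 5 + 25) * (1 + 29 + 841) = 3 * 31 * 871 = 81003; answer 81003
Step 3: A2 = 81003; r = 15; cross terms: (-21*-23 - -1*-15)=468, (-1*15 - -7*-23)=-176, (-7*-15 - -21*15)=420; twice the area = |712| = 712; area = 356; answer 356

356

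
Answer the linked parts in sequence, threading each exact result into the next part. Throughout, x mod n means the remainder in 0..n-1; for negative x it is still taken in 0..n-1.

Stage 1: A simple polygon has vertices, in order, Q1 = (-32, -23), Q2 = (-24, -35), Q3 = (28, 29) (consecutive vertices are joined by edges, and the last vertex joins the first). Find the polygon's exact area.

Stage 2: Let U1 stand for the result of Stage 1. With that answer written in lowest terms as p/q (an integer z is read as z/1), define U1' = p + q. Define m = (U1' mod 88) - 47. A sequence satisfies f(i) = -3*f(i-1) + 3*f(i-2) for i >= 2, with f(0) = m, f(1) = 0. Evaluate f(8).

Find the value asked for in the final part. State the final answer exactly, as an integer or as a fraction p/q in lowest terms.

-44226

Stage 1: cross terms: (-32*-35 - -24*-23)=568, (-24*29 - 28*-35)=284, (28*-23 - -32*29)=284; twice the area = |1136| = 1136; area = 568; answer 568
Stage 2: U1 = 568; threaded value p + q = 569; m = -6; f(2) = -3*(0) + 3*(-6) = -18; iterating: f(2)=-18, f(3)=54, f(4)=-216, f(5)=810, f(6)=-3078, f(7)=11664, f(8)=-44226; answer -44226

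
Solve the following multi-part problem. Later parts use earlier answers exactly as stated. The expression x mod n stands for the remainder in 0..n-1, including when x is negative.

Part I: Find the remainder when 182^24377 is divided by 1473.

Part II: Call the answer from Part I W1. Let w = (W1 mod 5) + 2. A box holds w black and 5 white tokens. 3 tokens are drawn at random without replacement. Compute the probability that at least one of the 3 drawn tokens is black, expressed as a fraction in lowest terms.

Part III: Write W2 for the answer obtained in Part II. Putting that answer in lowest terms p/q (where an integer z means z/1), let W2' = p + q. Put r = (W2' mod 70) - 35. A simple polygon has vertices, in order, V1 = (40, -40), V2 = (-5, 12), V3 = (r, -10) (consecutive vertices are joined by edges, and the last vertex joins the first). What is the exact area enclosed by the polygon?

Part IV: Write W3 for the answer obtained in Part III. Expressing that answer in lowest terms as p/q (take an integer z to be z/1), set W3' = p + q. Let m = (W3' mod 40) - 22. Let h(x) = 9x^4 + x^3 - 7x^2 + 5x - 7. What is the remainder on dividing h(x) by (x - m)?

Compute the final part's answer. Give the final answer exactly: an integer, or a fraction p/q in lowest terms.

Part I: squarings mod 1473: 182^1=182, 182^2=718, 182^4=1447, 182^8=676, 182^16=346, 182^32=403, 182^64=379, 182^128=760, 182^256=184, 182^512=1450, 182^1024=529, 182^2048=1444, 182^4096=841, 182^8192=241, 182^16384=634; 182^24377 = 182^1 * 182^8 * 182^16 * 182^32 * 182^256 * 182^512 * 182^1024 * 182^2048 * 182^4096 * 182^16384 = 1397 (mod 1473); answer 1397
Part II: W1 = 1397; w = 4; total draws C(9,3) = 84; complement C(5,3) = 10; favorable 84 - 10 = 74; P = 37/42; answer 37/42
Part III: W2 = 37/42; threaded value p + q = 79; r = -26; cross terms: (40*12 - -5*-40)=280, (-5*-10 - -26*12)=362, (-26*-40 - 40*-10)=1440; twice the area = |2082| = 2082; area = 1041; answer 1041
Part IV: W3 = 1041; threaded value p + q = 1042; m = -20; remainder = value at the root: 9*(-20)^4 + 1*(-20)^3 - 7*(-20)^2 + 5*(-20)^1 - 7 = (1440000) + (-8000) + (-2800) + (-100) + (-7) = 1429093; answer 1429093

1429093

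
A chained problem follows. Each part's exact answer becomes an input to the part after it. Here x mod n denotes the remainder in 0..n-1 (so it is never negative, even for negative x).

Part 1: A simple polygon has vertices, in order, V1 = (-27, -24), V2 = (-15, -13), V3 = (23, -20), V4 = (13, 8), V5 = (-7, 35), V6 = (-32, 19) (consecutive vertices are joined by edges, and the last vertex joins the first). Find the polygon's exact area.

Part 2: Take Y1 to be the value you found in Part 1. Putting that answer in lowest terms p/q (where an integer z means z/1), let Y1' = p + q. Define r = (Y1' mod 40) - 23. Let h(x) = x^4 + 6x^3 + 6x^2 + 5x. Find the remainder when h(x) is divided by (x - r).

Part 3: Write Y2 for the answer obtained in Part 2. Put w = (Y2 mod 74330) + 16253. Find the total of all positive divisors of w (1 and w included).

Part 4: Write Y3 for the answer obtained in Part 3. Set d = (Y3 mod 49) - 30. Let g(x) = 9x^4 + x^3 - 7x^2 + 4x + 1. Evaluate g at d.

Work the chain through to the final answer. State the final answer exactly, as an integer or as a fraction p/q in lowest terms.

Part 1: cross terms: (-27*-13 - -15*-24)=-9, (-15*-20 - 23*-13)=599, (23*8 - 13*-20)=444, (13*35 - -7*8)=511, (-7*19 - -32*35)=987, (-32*-24 - -27*19)=1281; twice the area = |3813| = 3813; area = 3813/2; answer 3813/2
Part 2: Y1 = 3813/2; threaded value p + q = 3815; r = -8; remainder = value at the root: 1*(-8)^4 + 6*(-8)^3 + 6*(-8)^2 + 5*(-8)^1 = (4096) + (-3072) + (384) + (-40) = 1368; answer 1368
Part 3: Y2 = 1368; w = 17621; 17621 = 67 * 263; sigma = (1 + 67) * (1 + 263) = 68 * 264 = 17952; answer 17952
Part 4: Y3 = 17952; d = -12; 9*(-12)^4 + 1*(-12)^3 - 7*(-12)^2 + 4*(-12)^1 + 1 = (186624) + (-1728) + (-1008) + (-48) + (1) = 183841; answer 183841

183841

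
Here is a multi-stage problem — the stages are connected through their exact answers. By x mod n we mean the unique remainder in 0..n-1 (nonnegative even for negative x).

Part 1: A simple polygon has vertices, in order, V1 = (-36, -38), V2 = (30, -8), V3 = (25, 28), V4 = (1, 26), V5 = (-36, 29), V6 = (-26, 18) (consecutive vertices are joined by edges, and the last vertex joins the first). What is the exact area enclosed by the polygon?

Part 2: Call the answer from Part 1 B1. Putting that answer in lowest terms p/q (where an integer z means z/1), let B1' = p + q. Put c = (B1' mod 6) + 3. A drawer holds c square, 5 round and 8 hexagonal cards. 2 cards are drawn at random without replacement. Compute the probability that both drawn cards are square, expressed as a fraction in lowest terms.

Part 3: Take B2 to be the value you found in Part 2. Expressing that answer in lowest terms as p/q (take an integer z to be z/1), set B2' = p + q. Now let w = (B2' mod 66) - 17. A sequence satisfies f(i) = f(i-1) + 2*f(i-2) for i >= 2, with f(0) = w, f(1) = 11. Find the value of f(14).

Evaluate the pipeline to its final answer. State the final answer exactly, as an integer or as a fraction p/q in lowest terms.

Part 1: cross terms: (-36*-8 - 30*-38)=1428, (30*28 - 25*-8)=1040, (25*26 - 1*28)=622, (1*29 - -36*26)=965, (-36*18 - -26*29)=106, (-26*-38 - -36*18)=1636; twice the area = |5797| = 5797; area = 5797/2; answer 5797/2
Part 2: B1 = 5797/2; threaded value p + q = 5799; c = 6; total draws C(19,2) = 171; favorable C(6,2) = 15; P = 5/57; answer 5/57
Part 3: B2 = 5/57; threaded value p + q = 62; w = 45; f(2) = 1*(11) + 2*(45) = 101; iterating: f(2)=101, f(3)=123, f(4)=325, f(5)=571, f(6)=1221, f(7)=2363, f(8)=4805, f(9)=9531, f(10)=19141, f(11)=38203, f(12)=76485, f(13)=152891, f(14)=305861; answer 305861

305861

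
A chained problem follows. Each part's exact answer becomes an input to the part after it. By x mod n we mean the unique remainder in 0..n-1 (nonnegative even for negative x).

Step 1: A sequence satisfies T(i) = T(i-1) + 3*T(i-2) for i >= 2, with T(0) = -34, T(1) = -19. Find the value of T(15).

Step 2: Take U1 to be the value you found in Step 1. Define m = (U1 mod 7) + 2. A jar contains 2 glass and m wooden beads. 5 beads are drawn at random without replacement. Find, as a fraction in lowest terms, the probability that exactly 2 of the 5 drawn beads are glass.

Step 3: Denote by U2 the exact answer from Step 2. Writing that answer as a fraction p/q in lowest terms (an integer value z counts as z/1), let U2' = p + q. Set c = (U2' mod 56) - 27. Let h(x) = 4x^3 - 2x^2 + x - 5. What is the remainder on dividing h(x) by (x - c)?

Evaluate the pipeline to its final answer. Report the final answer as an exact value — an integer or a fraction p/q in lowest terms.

223

Step 1: T(2) = 1*(-19) + 3*(-34) = -121; iterating: T(2)=-121, T(3)=-178, T(4)=-541, T(5)=-1075, T(6)=-2698, T(7)=-5923, T(8)=-14017, T(9)=-31786, T(10)=-73837, T(11)=-169195, T(12)=-390706, T(13)=-898291, T(14)=-2070409, T(15)=-4765282; answer -4765282
Step 2: U1 = -4765282; m = 5; total draws C(7,5) = 21; favorable C(2,2)*C(5,3) = 10; P = 10/21; answer 10/21
Step 3: U2 = 10/21; threaded value p + q = 31; c = 4; remainder = value at the root: 4*(4)^3 - 2*(4)^2 + 1*(4)^1 - 5 = (256) + (-32) + (4) + (-5) = 223; answer 223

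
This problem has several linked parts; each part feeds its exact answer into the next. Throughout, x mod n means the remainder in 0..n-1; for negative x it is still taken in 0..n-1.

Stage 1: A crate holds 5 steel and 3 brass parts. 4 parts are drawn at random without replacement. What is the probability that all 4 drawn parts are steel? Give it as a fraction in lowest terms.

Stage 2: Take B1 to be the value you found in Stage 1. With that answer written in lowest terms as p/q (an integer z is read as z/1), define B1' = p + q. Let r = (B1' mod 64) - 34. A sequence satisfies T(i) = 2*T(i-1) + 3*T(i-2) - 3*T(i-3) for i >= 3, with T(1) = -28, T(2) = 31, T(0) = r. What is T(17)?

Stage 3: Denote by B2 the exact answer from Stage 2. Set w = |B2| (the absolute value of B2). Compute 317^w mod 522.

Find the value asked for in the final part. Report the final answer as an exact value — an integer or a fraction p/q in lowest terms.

Stage 1: total draws C(8,4) = 70; favorable C(5,4) = 5; P = 1/14; answer 1/14
Stage 2: B1 = 1/14; threaded value p + q = 15; r = -19; T(3) = 2*(31) + 3*(-28) - 3*(-19) = 35; iterating: T(3)=35, T(4)=247, T(5)=506, T(6)=1648, T(7)=4073, T(8)=11572, T(9)=30419, T(10)=83335, T(11)=223211, T(12)=605170, T(13)=1629968, T(14)=4405813, T(15)=11886020, T(16)=32099575, T(17)=86639771; answer 86639771
Stage 3: B2 = 86639771; w = 86639771; squarings mod 522: 317^1=317, 317^2=265, 317^4=277, 317^8=517, 317^16=25, 317^32=103, 317^64=169, 317^128=373, 317^256=277, 317^512=517, 317^1024=25, 317^2048=103, 317^4096=169, 317^8192=373, 317^16384=277, 317^32768=517, 317^65536=25, 317^131072=103, 317^262144=169, 317^524288=373, 317^1048576=277, 317^2097152=517, 317^4194304=25, 317^8388608=103, 317^16777216=169, 317^33554432=373, 317^67108864=277; 317^86639771 = 317^1 * 317^2 * 317^8 * 317^16 * 317^128 * 317^1024 * 317^131072 * 317^524288 * 317^2097152 * 317^16777216 * 317^67108864 = 437 (mod 522); answer 437

437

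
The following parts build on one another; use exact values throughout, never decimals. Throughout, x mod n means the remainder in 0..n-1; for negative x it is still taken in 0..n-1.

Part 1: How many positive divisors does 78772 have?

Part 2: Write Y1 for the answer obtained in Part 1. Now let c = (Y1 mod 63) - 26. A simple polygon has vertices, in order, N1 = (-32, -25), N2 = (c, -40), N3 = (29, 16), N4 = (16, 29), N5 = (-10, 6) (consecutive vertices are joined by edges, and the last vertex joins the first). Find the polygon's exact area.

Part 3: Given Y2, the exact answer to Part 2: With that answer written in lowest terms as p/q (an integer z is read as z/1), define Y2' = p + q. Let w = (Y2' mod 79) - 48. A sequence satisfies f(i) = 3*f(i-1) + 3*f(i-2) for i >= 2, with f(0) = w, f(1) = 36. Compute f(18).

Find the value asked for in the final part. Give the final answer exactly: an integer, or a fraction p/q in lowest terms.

178621453530

Part 1: 78772 = 2^2 * 47 * 419; number of divisors = (2+1) * (1+1) * (1+1) = 12; answer 12
Part 2: Y1 = 12; c = -14; cross terms: (-32*-40 - -14*-25)=930, (-14*16 - 29*-40)=936, (29*29 - 16*16)=585, (16*6 - -10*29)=386, (-10*-25 - -32*6)=442; twice the area = |3279| = 3279; area = 3279/2; answer 3279/2
Part 3: Y2 = 3279/2; threaded value p + q = 3281; w = -6; f(2) = 3*(36) + 3*(-6) = 90; iterating: f(2)=90, f(3)=378, f(4)=1404, f(5)=5346, f(6)=20250, f(7)=76788, f(8)=291114, f(9)=1103706, f(10)=4184460, f(11)=15864498, f(12)=60146874, f(13)=228034116, f(14)=864542970, f(15)=3277731258, f(16)=12426822684, f(17)=47113661826, f(18)=178621453530; answer 178621453530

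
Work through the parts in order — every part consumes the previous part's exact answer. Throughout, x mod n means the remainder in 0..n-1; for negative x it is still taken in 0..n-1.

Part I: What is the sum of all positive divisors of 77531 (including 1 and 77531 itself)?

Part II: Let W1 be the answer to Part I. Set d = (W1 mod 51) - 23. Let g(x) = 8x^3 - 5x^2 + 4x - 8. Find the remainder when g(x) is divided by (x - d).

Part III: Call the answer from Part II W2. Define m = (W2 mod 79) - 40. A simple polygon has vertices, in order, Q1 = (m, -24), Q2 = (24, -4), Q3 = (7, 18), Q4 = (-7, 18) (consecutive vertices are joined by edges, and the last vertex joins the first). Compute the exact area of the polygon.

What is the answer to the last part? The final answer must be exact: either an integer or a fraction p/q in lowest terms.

Part I: 77531 = 31 * 41 * 61; sigma = (1 + 31) * (1 + 41) * (1 + 61) = 32 * 42 * 62 = 83328; answer 83328
Part II: W1 = 83328; d = 22; remainder = value at the root: 8*(22)^3 - 5*(22)^2 + 4*(22)^1 - 8 = (85184) + (-2420) + (88) + (-8) = 82844; answer 82844
Part III: W2 = 82844; m = 12; cross terms: (12*-4 - 24*-24)=528, (24*18 - 7*-4)=460, (7*18 - -7*18)=252, (-7*-24 - 12*18)=-48; twice the area = |1192| = 1192; area = 596; answer 596

596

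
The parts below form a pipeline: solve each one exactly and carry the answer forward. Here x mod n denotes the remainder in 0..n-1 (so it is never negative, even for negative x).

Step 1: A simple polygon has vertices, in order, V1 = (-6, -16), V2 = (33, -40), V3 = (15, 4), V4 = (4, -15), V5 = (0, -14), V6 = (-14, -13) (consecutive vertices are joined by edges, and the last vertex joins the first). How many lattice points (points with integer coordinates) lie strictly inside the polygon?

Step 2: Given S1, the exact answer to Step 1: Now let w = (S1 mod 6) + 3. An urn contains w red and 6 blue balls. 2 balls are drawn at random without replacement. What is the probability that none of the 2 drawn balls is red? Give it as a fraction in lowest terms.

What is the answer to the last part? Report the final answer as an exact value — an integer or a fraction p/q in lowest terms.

Step 1: cross terms: (-6*-40 - 33*-16)=768, (33*4 - 15*-40)=732, (15*-15 - 4*4)=-241, (4*-14 - 0*-15)=-56, (0*-13 - -14*-14)=-196, (-14*-16 - -6*-13)=146; twice the area = |1153| = 1153; area = 1153/2; boundary points = 3 + 2 + 1 + 1 + 1 + 1 = 9; strictly interior points = area - boundary/2 + 1 = 573; answer 573
Step 2: S1 = 573; w = 6; total draws C(12,2) = 66; favorable C(6,2) = 15; P = 5/22; answer 5/22

5/22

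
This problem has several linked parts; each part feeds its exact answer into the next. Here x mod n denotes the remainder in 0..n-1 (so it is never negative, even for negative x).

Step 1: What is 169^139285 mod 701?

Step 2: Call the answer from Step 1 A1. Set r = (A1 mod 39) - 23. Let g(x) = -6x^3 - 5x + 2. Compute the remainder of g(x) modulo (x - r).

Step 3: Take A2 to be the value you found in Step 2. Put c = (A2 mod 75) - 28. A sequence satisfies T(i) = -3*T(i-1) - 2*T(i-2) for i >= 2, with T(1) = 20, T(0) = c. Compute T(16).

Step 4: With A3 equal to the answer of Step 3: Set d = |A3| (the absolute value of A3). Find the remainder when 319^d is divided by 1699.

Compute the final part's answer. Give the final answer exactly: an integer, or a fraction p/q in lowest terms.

750

Step 1: squarings mod 701: 169^1=169, 169^2=521, 169^4=154, 169^8=583, 169^16=605, 169^32=103, 169^64=94, 169^128=424, 169^256=320, 169^512=54, 169^1024=112, 169^2048=627, 169^4096=569, 169^8192=600, 169^16384=387, 169^32768=456, 169^65536=440, 169^131072=124; 169^139285 = 169^1 * 169^4 * 169^16 * 169^8192 * 169^131072 = 210 (mod 701); answer 210
Step 2: A1 = 210; r = -8; remainder = value at the root: -6*(-8)^3 - 5*(-8)^1 + 2 = (3072) + (40) + (2) = 3114; answer 3114
Step 3: A2 = 3114; c = 11; T(2) = -3*(20) - 2*(11) = -82; iterating: T(2)=-82, T(3)=206, T(4)=-454, T(5)=950, T(6)=-1942, T(7)=3926, T(8)=-7894, T(9)=15830, T(10)=-31702, T(11)=63446, T(12)=-126934, T(13)=253910, T(14)=-507862, T(15)=1015766, T(16)=-2031574; answer -2031574
Step 4: A3 = -2031574; d = 2031574; squarings mod 1699: 319^1=319, 319^2=1520, 319^4=1459, 319^8=1533, 319^16=372, 319^32=765, 319^64=769, 319^128=109, 319^256=1687, 319^512=144, 319^1024=348, 319^2048=475, 319^4096=1357, 319^8192=1432, 319^16384=1630, 319^32768=1363, 319^65536=762, 319^131072=1285, 319^262144=1496, 319^524288=433, 319^1048576=599; 319^2031574 = 319^2 * 319^4 * 319^16 * 319^64 * 319^128 * 319^256 * 319^512 * 319^1024 * 319^2048 * 319^4096 * 319^8192 * 319^16384 * 319^32768 * 319^131072 * 319^262144 * 319^524288 * 319^1048576 = 750 (mod 1699); answer 750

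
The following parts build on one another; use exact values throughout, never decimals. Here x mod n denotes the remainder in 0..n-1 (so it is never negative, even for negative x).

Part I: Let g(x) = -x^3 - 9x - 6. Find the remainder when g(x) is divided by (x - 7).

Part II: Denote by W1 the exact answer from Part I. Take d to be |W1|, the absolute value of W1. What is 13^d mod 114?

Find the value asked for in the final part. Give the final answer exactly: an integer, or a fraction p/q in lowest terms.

Part I: remainder = value at the root: -1*(7)^3 - 9*(7)^1 - 6 = (-343) + (-63) + (-6) = -412; answer -412
Part II: W1 = -412; d = 412; squarings mod 114: 13^1=13, 13^2=55, 13^4=61, 13^8=73, 13^16=85, 13^32=43, 13^64=25, 13^128=55, 13^256=61; 13^412 = 13^4 * 13^8 * 13^16 * 13^128 * 13^256 = 85 (mod 114); answer 85

85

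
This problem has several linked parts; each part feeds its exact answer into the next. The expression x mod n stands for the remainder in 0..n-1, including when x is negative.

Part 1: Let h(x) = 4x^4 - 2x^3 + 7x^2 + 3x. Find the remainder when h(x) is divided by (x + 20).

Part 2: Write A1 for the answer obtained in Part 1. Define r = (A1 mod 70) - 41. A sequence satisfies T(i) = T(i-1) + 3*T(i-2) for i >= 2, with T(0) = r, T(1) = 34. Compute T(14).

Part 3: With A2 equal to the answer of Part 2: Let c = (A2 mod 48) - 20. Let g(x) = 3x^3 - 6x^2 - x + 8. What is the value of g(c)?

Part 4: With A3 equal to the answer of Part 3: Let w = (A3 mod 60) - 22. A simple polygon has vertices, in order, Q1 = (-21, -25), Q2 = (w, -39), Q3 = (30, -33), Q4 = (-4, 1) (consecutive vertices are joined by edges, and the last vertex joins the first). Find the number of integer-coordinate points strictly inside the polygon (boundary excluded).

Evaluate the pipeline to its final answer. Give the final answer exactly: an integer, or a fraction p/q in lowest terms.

978

Part 1: remainder = value at the root: 4*(-20)^4 - 2*(-20)^3 + 7*(-20)^2 + 3*(-20)^1 = (640000) + (16000) + (2800) + (-60) = 658740; answer 658740
Part 2: A1 = 658740; r = -1; T(2) = 1*(34) + 3*(-1) = 31; iterating: T(2)=31, T(3)=133, T(4)=226, T(5)=625, T(6)=1303, T(7)=3178, T(8)=7087, T(9)=16621, T(10)=37882, T(11)=87745, T(12)=201391, T(13)=464626, T(14)=1068799; answer 1068799
Part 3: A2 = 1068799; c = 11; 3*(11)^3 - 6*(11)^2 - 1*(11)^1 + 8 = (3993) + (-726) + (-11) + (8) = 3264; answer 3264
Part 4: A3 = 3264; w = 2; cross terms: (-21*-39 - 2*-25)=869, (2*-33 - 30*-39)=1104, (30*1 - -4*-33)=-102, (-4*-25 - -21*1)=121; twice the area = |1992| = 1992; area = 996; boundary points = 1 + 2 + 34 + 1 = 38; strictly interior points = area - boundary/2 + 1 = 978; answer 978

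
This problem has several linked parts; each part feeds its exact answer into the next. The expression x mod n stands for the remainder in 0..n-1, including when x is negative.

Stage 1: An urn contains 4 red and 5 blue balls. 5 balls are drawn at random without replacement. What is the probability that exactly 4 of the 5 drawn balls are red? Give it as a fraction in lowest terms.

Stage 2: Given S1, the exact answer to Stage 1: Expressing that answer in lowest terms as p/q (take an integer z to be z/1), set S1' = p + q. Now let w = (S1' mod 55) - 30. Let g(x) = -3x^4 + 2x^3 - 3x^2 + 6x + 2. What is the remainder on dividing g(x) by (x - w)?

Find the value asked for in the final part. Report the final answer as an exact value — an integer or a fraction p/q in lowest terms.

Stage 1: total draws C(9,5) = 126; favorable C(4,4)*C(5,1) = 5; P = 5/126; answer 5/126
Stage 2: S1 = 5/126; threaded value p + q = 131; w = -9; remainder = value at the root: -3*(-9)^4 + 2*(-9)^3 - 3*(-9)^2 + 6*(-9)^1 + 2 = (-19683) + (-1458) + (-243) + (-54) + (2) = -21436; answer -21436

-21436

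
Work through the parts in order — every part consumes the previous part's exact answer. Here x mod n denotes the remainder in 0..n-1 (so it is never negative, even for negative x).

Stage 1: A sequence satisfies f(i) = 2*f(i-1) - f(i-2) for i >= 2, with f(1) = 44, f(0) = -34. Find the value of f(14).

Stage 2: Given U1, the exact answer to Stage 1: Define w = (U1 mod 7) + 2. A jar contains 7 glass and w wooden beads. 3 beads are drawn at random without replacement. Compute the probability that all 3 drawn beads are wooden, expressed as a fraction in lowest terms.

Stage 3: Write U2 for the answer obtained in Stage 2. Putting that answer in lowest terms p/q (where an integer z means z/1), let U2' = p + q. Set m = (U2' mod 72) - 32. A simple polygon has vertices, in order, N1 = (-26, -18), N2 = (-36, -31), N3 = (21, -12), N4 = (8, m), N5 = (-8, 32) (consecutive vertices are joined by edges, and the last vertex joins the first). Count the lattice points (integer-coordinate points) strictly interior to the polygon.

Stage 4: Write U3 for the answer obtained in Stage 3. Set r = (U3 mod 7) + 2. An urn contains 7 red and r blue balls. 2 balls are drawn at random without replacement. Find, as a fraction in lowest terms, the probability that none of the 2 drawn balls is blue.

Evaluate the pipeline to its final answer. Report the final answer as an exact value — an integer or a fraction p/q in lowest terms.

Stage 1: f(2) = 2*(44) - 1*(-34) = 122; iterating: f(2)=122, f(3)=200, f(4)=278, f(5)=356, f(6)=434, f(7)=512, f(8)=590, f(9)=668, f(10)=746, f(11)=824, f(12)=902, f(13)=980, f(14)=1058; answer 1058
Stage 2: U1 = 1058; w = 3; total draws C(10,3) = 120; favorable C(3,3) = 1; P = 1/120; answer 1/120
Stage 3: U2 = 1/120; threaded value p + q = 121; m = 17; cross terms: (-26*-31 - -36*-18)=158, (-36*-12 - 21*-31)=1083, (21*17 - 8*-12)=453, (8*32 - -8*17)=392, (-8*-18 - -26*32)=976; twice the area = |3062| = 3062; area = 1531; boundary points = 1 + 19 + 1 + 1 + 2 = 24; strictly interior points = area - boundary/2 + 1 = 1520; answer 1520
Stage 4: U3 = 1520; r = 3; total draws C(10,2) = 45; favorable C(7,2) = 21; P = 7/15; answer 7/15

7/15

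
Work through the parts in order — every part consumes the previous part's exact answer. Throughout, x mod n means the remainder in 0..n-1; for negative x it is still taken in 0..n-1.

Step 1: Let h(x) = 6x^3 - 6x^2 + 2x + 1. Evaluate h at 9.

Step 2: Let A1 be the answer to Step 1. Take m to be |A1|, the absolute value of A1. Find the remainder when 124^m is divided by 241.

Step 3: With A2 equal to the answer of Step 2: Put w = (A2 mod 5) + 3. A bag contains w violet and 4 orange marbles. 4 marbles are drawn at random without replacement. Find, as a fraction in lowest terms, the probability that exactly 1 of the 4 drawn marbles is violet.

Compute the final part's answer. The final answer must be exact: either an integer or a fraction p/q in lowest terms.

4/35

Step 1: 6*(9)^3 - 6*(9)^2 + 2*(9)^1 + 1 = (4374) + (-486) + (18) + (1) = 3907; answer 3907
Step 2: A1 = 3907; m = 3907; squarings mod 241: 124^1=124, 124^2=193, 124^4=135, 124^8=150, 124^16=87, 124^32=98, 124^64=205, 124^128=91, 124^256=87, 124^512=98, 124^1024=205, 124^2048=91; 124^3907 = 124^1 * 124^2 * 124^64 * 124^256 * 124^512 * 124^1024 * 124^2048 = 23 (mod 241); answer 23
Step 3: A2 = 23; w = 6; total draws C(10,4) = 210; favorable C(6,1)*C(4,3) = 24; P = 4/35; answer 4/35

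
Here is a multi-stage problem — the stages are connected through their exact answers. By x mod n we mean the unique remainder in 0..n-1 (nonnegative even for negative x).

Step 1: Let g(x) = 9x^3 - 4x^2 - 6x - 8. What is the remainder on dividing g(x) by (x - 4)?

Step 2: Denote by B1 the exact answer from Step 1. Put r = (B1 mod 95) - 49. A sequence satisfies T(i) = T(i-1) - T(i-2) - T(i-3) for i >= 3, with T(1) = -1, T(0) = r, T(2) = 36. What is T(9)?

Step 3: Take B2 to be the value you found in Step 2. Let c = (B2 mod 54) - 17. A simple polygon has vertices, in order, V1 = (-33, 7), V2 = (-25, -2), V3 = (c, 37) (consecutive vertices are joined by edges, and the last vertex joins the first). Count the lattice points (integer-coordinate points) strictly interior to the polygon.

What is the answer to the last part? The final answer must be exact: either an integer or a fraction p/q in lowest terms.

Step 1: remainder = value at the root: 9*(4)^3 - 4*(4)^2 - 6*(4)^1 - 8 = (576) + (-64) + (-24) + (-8) = 480; answer 480
Step 2: B1 = 480; r = -44; T(3) = 1*(36) - 1*(-1) - 1*(-44) = 81; iterating: T(3)=81, T(4)=46, T(5)=-71, T(6)=-198, T(7)=-173, T(8)=96, T(9)=467; answer 467
Step 3: B2 = 467; c = 18; cross terms: (-33*-2 - -25*7)=241, (-25*37 - 18*-2)=-889, (18*7 - -33*37)=1347; twice the area = |699| = 699; area = 699/2; boundary points = 1 + 1 + 3 = 5; strictly interior points = area - boundary/2 + 1 = 348; answer 348

348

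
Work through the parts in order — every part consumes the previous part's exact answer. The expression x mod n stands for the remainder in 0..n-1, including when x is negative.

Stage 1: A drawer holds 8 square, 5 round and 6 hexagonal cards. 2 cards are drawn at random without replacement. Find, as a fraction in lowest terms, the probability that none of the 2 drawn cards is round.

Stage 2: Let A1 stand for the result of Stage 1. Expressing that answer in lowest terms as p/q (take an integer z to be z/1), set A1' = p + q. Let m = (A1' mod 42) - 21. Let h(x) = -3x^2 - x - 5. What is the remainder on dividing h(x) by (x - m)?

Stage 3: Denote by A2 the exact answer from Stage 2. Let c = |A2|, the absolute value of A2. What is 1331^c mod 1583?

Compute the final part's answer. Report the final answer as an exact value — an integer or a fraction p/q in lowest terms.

Stage 1: total draws C(19,2) = 171; favorable C(14,2) = 91; P = 91/171; answer 91/171
Stage 2: A1 = 91/171; threaded value p + q = 262; m = -11; remainder = value at the root: -3*(-11)^2 - 1*(-11)^1 - 5 = (-363) + (11) + (-5) = -357; answer -357
Stage 3: A2 = -357; c = 357; squarings mod 1583: 1331^1=1331, 1331^2=184, 1331^4=613, 1331^8=598, 1331^16=1429, 1331^32=1554, 1331^64=841, 1331^128=1263, 1331^256=1088; 1331^357 = 1331^1 * 1331^4 * 1331^32 * 1331^64 * 1331^256 = 242 (mod 1583); answer 242

242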